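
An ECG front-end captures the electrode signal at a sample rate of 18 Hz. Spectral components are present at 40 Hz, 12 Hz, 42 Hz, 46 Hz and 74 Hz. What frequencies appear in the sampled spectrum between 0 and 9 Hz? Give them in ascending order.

2 Hz, 4 Hz, 6 Hz, 8 Hz

fs/2 = 9 Hz.
40 Hz mod fs = 4 Hz.
4 Hz ≤ fs/2 = 9 Hz, appears at 4 Hz.
12 Hz > fs/2 = 9 Hz, folds to fs − 12 Hz = 6 Hz.
42 Hz mod fs = 6 Hz.
6 Hz ≤ fs/2 = 9 Hz, appears at 6 Hz.
46 Hz mod fs = 10 Hz.
10 Hz > fs/2 = 9 Hz, folds to fs − 10 Hz = 8 Hz.
74 Hz mod fs = 2 Hz.
2 Hz ≤ fs/2 = 9 Hz, appears at 2 Hz.
Distinct values: {2 Hz, 4 Hz, 6 Hz, 8 Hz}.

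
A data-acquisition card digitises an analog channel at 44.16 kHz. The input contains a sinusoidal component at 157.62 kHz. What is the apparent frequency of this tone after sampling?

19.02 kHz

157.62 kHz mod fs = 25.14 kHz.
25.14 kHz > fs/2 = 22.08 kHz, folds to fs − 25.14 kHz = 19.02 kHz.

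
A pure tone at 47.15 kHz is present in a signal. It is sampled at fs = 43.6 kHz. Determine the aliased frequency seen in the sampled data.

47.15 kHz mod fs = 3.55 kHz.
3.55 kHz ≤ fs/2 = 21.8 kHz, appears at 3.55 kHz.

3.55 kHz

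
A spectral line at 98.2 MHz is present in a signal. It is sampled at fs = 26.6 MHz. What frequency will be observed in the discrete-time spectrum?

8.2 MHz

98.2 MHz mod fs = 18.4 MHz.
18.4 MHz > fs/2 = 13.3 MHz, folds to fs − 18.4 MHz = 8.2 MHz.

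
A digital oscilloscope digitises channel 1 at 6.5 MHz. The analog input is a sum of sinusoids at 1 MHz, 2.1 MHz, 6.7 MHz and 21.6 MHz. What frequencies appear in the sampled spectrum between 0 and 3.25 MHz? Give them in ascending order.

0.2 MHz, 1 MHz, 2.1 MHz

fs/2 = 3.25 MHz.
1 MHz ≤ fs/2 = 3.25 MHz, passes unchanged.
2.1 MHz ≤ fs/2 = 3.25 MHz, passes unchanged.
6.7 MHz mod fs = 0.2 MHz.
0.2 MHz ≤ fs/2 = 3.25 MHz, appears at 0.2 MHz.
21.6 MHz mod fs = 2.1 MHz.
2.1 MHz ≤ fs/2 = 3.25 MHz, appears at 2.1 MHz.
Distinct values: {0.2 MHz, 1 MHz, 2.1 MHz}.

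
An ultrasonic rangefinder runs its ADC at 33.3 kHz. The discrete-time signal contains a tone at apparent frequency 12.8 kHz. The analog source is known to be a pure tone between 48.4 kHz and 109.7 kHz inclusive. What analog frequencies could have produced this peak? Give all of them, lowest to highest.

53.8 kHz, 79.4 kHz, 87.1 kHz

Frequencies that alias to 12.8 kHz are k·fs ± 12.8 kHz for integer k ≥ 0.
k=0: 12.8 kHz.
k=1: 20.5 kHz, 46.1 kHz.
k=2: 53.8 kHz, 79.4 kHz.
k=3: 87.1 kHz, 112.7 kHz.
k=4: 120.4 kHz, 146 kHz.
Within [48.4 kHz, 109.7 kHz]: 53.8 kHz, 79.4 kHz, 87.1 kHz.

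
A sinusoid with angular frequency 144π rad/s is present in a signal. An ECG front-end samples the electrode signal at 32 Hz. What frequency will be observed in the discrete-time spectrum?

ω = 144π rad/s → f = ω/(2π) = 72 Hz.
72 Hz mod fs = 8 Hz.
8 Hz ≤ fs/2 = 16 Hz, appears at 8 Hz.

8 Hz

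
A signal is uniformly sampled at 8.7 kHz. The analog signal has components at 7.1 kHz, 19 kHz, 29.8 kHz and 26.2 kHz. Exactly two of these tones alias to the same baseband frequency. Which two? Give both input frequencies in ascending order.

7.1 kHz, 19 kHz

fs/2 = 4.35 kHz.
7.1 kHz > fs/2 = 4.35 kHz, folds to fs − 7.1 kHz = 1.6 kHz.
19 kHz mod fs = 1.6 kHz.
1.6 kHz ≤ fs/2 = 4.35 kHz, appears at 1.6 kHz.
29.8 kHz mod fs = 3.7 kHz.
3.7 kHz ≤ fs/2 = 4.35 kHz, appears at 3.7 kHz.
26.2 kHz mod fs = 0.1 kHz.
0.1 kHz ≤ fs/2 = 4.35 kHz, appears at 0.1 kHz.
7.1 kHz and 19 kHz both map to 1.6 kHz.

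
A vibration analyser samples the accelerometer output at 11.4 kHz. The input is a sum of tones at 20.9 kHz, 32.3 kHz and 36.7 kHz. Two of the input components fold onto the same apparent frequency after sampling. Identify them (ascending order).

fs/2 = 5.7 kHz.
20.9 kHz mod fs = 9.5 kHz.
9.5 kHz > fs/2 = 5.7 kHz, folds to fs − 9.5 kHz = 1.9 kHz.
32.3 kHz mod fs = 9.5 kHz.
9.5 kHz > fs/2 = 5.7 kHz, folds to fs − 9.5 kHz = 1.9 kHz.
36.7 kHz mod fs = 2.5 kHz.
2.5 kHz ≤ fs/2 = 5.7 kHz, appears at 2.5 kHz.
20.9 kHz and 32.3 kHz both map to 1.9 kHz.

20.9 kHz, 32.3 kHz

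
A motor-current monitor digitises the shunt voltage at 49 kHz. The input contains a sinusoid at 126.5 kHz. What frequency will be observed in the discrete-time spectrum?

20.5 kHz

126.5 kHz mod fs = 28.5 kHz.
28.5 kHz > fs/2 = 24.5 kHz, folds to fs − 28.5 kHz = 20.5 kHz.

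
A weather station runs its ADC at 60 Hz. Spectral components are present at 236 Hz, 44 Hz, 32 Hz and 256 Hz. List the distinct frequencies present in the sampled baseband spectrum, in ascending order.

4 Hz, 16 Hz, 28 Hz

fs/2 = 30 Hz.
236 Hz mod fs = 56 Hz.
56 Hz > fs/2 = 30 Hz, folds to fs − 56 Hz = 4 Hz.
44 Hz > fs/2 = 30 Hz, folds to fs − 44 Hz = 16 Hz.
32 Hz > fs/2 = 30 Hz, folds to fs − 32 Hz = 28 Hz.
256 Hz mod fs = 16 Hz.
16 Hz ≤ fs/2 = 30 Hz, appears at 16 Hz.
Distinct values: {4 Hz, 16 Hz, 28 Hz}.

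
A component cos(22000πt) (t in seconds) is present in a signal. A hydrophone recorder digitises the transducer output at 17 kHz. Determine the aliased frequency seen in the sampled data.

ω = 22000π rad/s → f = ω/(2π) = 11000 Hz = 11 kHz.
11 kHz > fs/2 = 8.5 kHz, folds to fs − 11 kHz = 6 kHz.

6 kHz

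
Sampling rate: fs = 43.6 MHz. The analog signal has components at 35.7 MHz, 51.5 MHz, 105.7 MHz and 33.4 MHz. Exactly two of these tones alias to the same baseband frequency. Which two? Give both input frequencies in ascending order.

fs/2 = 21.8 MHz.
35.7 MHz > fs/2 = 21.8 MHz, folds to fs − 35.7 MHz = 7.9 MHz.
51.5 MHz mod fs = 7.9 MHz.
7.9 MHz ≤ fs/2 = 21.8 MHz, appears at 7.9 MHz.
105.7 MHz mod fs = 18.5 MHz.
18.5 MHz ≤ fs/2 = 21.8 MHz, appears at 18.5 MHz.
33.4 MHz > fs/2 = 21.8 MHz, folds to fs − 33.4 MHz = 10.2 MHz.
35.7 MHz and 51.5 MHz both map to 7.9 MHz.

35.7 MHz, 51.5 MHz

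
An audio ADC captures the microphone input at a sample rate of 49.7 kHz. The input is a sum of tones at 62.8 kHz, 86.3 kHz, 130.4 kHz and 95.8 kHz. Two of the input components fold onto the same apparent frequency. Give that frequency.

13.1 kHz

fs/2 = 24.85 kHz.
62.8 kHz mod fs = 13.1 kHz.
13.1 kHz ≤ fs/2 = 24.85 kHz, appears at 13.1 kHz.
86.3 kHz mod fs = 36.6 kHz.
36.6 kHz > fs/2 = 24.85 kHz, folds to fs − 36.6 kHz = 13.1 kHz.
130.4 kHz mod fs = 31 kHz.
31 kHz > fs/2 = 24.85 kHz, folds to fs − 31 kHz = 18.7 kHz.
95.8 kHz mod fs = 46.1 kHz.
46.1 kHz > fs/2 = 24.85 kHz, folds to fs − 46.1 kHz = 3.6 kHz.
62.8 kHz and 86.3 kHz both map to 13.1 kHz.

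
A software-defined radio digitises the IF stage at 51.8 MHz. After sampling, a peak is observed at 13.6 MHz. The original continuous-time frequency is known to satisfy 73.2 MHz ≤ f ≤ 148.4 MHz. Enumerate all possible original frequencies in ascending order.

Frequencies that alias to 13.6 MHz are k·fs ± 13.6 MHz for integer k ≥ 0.
k=0: 13.6 MHz.
k=1: 38.2 MHz, 65.4 MHz.
k=2: 90 MHz, 117.2 MHz.
k=3: 141.8 MHz, 169 MHz.
k=4: 193.6 MHz, 220.8 MHz.
Within [73.2 MHz, 148.4 MHz]: 90 MHz, 117.2 MHz, 141.8 MHz.

90 MHz, 117.2 MHz, 141.8 MHz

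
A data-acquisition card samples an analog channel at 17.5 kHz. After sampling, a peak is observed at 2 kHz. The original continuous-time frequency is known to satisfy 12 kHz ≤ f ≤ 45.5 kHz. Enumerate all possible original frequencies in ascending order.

15.5 kHz, 19.5 kHz, 33 kHz, 37 kHz

Frequencies that alias to 2 kHz are k·fs ± 2 kHz for integer k ≥ 0.
k=0: 2 kHz.
k=1: 15.5 kHz, 19.5 kHz.
k=2: 33 kHz, 37 kHz.
k=3: 50.5 kHz, 54.5 kHz.
Within [12 kHz, 45.5 kHz]: 15.5 kHz, 19.5 kHz, 33 kHz, 37 kHz.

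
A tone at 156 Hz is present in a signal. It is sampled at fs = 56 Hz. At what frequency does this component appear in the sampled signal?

12 Hz

156 Hz mod fs = 44 Hz.
44 Hz > fs/2 = 28 Hz, folds to fs − 44 Hz = 12 Hz.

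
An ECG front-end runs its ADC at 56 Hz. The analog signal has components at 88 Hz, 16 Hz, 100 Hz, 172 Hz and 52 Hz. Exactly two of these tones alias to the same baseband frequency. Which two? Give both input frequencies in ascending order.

52 Hz, 172 Hz

fs/2 = 28 Hz.
88 Hz mod fs = 32 Hz.
32 Hz > fs/2 = 28 Hz, folds to fs − 32 Hz = 24 Hz.
16 Hz ≤ fs/2 = 28 Hz, passes unchanged.
100 Hz mod fs = 44 Hz.
44 Hz > fs/2 = 28 Hz, folds to fs − 44 Hz = 12 Hz.
172 Hz mod fs = 4 Hz.
4 Hz ≤ fs/2 = 28 Hz, appears at 4 Hz.
52 Hz > fs/2 = 28 Hz, folds to fs − 52 Hz = 4 Hz.
52 Hz and 172 Hz both map to 4 Hz.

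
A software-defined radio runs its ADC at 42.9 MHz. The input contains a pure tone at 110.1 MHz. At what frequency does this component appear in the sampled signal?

18.6 MHz

110.1 MHz mod fs = 24.3 MHz.
24.3 MHz > fs/2 = 21.45 MHz, folds to fs − 24.3 MHz = 18.6 MHz.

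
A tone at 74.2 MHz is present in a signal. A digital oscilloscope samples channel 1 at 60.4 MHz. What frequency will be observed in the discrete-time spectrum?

74.2 MHz mod fs = 13.8 MHz.
13.8 MHz ≤ fs/2 = 30.2 MHz, appears at 13.8 MHz.

13.8 MHz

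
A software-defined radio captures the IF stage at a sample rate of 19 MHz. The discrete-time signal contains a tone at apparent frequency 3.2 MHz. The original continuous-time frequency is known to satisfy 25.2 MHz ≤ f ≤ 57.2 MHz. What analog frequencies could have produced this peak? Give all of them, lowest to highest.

Frequencies that alias to 3.2 MHz are k·fs ± 3.2 MHz for integer k ≥ 0.
k=0: 3.2 MHz.
k=1: 15.8 MHz, 22.2 MHz.
k=2: 34.8 MHz, 41.2 MHz.
k=3: 53.8 MHz, 60.2 MHz.
k=4: 72.8 MHz, 79.2 MHz.
Within [25.2 MHz, 57.2 MHz]: 34.8 MHz, 41.2 MHz, 53.8 MHz.

34.8 MHz, 41.2 MHz, 53.8 MHz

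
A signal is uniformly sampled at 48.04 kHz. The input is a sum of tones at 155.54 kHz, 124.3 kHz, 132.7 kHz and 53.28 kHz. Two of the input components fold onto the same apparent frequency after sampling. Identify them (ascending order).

132.7 kHz, 155.54 kHz

fs/2 = 24.02 kHz.
155.54 kHz mod fs = 11.42 kHz.
11.42 kHz ≤ fs/2 = 24.02 kHz, appears at 11.42 kHz.
124.3 kHz mod fs = 28.22 kHz.
28.22 kHz > fs/2 = 24.02 kHz, folds to fs − 28.22 kHz = 19.82 kHz.
132.7 kHz mod fs = 36.62 kHz.
36.62 kHz > fs/2 = 24.02 kHz, folds to fs − 36.62 kHz = 11.42 kHz.
53.28 kHz mod fs = 5.24 kHz.
5.24 kHz ≤ fs/2 = 24.02 kHz, appears at 5.24 kHz.
132.7 kHz and 155.54 kHz both map to 11.42 kHz.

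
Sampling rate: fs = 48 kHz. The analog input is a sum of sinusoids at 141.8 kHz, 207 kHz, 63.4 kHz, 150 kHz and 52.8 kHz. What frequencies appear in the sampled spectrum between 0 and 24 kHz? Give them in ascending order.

2.2 kHz, 4.8 kHz, 6 kHz, 15 kHz, 15.4 kHz

fs/2 = 24 kHz.
141.8 kHz mod fs = 45.8 kHz.
45.8 kHz > fs/2 = 24 kHz, folds to fs − 45.8 kHz = 2.2 kHz.
207 kHz mod fs = 15 kHz.
15 kHz ≤ fs/2 = 24 kHz, appears at 15 kHz.
63.4 kHz mod fs = 15.4 kHz.
15.4 kHz ≤ fs/2 = 24 kHz, appears at 15.4 kHz.
150 kHz mod fs = 6 kHz.
6 kHz ≤ fs/2 = 24 kHz, appears at 6 kHz.
52.8 kHz mod fs = 4.8 kHz.
4.8 kHz ≤ fs/2 = 24 kHz, appears at 4.8 kHz.
Distinct values: {2.2 kHz, 4.8 kHz, 6 kHz, 15 kHz, 15.4 kHz}.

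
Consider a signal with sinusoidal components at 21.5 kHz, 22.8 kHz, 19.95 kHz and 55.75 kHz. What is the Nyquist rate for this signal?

111.5 kHz

Highest-frequency component: 55.75 kHz.
Nyquist rate = 2 × 55.75 kHz = 111.5 kHz.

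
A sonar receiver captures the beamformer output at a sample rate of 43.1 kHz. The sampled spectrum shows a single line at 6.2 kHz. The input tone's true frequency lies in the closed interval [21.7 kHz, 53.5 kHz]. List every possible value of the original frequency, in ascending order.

Frequencies that alias to 6.2 kHz are k·fs ± 6.2 kHz for integer k ≥ 0.
k=0: 6.2 kHz.
k=1: 36.9 kHz, 49.3 kHz.
k=2: 80 kHz, 92.4 kHz.
Within [21.7 kHz, 53.5 kHz]: 36.9 kHz, 49.3 kHz.

36.9 kHz, 49.3 kHz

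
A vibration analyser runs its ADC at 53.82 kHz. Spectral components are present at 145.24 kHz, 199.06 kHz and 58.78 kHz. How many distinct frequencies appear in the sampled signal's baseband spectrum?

2

fs/2 = 26.91 kHz.
145.24 kHz mod fs = 37.6 kHz.
37.6 kHz > fs/2 = 26.91 kHz, folds to fs − 37.6 kHz = 16.22 kHz.
199.06 kHz mod fs = 37.6 kHz.
37.6 kHz > fs/2 = 26.91 kHz, folds to fs − 37.6 kHz = 16.22 kHz.
58.78 kHz mod fs = 4.96 kHz.
4.96 kHz ≤ fs/2 = 26.91 kHz, appears at 4.96 kHz.
Distinct values: {4.96 kHz, 16.22 kHz} → 2.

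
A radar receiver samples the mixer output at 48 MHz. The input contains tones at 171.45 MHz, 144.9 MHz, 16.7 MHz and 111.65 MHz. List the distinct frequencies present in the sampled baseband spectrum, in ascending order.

0.9 MHz, 15.65 MHz, 16.7 MHz, 20.55 MHz

fs/2 = 24 MHz.
171.45 MHz mod fs = 27.45 MHz.
27.45 MHz > fs/2 = 24 MHz, folds to fs − 27.45 MHz = 20.55 MHz.
144.9 MHz mod fs = 0.9 MHz.
0.9 MHz ≤ fs/2 = 24 MHz, appears at 0.9 MHz.
16.7 MHz ≤ fs/2 = 24 MHz, passes unchanged.
111.65 MHz mod fs = 15.65 MHz.
15.65 MHz ≤ fs/2 = 24 MHz, appears at 15.65 MHz.
Distinct values: {0.9 MHz, 15.65 MHz, 16.7 MHz, 20.55 MHz}.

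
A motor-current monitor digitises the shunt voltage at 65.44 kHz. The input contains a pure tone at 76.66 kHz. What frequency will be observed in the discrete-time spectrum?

76.66 kHz mod fs = 11.22 kHz.
11.22 kHz ≤ fs/2 = 32.72 kHz, appears at 11.22 kHz.

11.22 kHz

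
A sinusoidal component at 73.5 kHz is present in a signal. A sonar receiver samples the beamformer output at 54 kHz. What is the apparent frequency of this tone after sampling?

73.5 kHz mod fs = 19.5 kHz.
19.5 kHz ≤ fs/2 = 27 kHz, appears at 19.5 kHz.

19.5 kHz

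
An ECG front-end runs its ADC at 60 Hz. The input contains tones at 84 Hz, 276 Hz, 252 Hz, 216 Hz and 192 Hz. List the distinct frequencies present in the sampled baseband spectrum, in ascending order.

fs/2 = 30 Hz.
84 Hz mod fs = 24 Hz.
24 Hz ≤ fs/2 = 30 Hz, appears at 24 Hz.
276 Hz mod fs = 36 Hz.
36 Hz > fs/2 = 30 Hz, folds to fs − 36 Hz = 24 Hz.
252 Hz mod fs = 12 Hz.
12 Hz ≤ fs/2 = 30 Hz, appears at 12 Hz.
216 Hz mod fs = 36 Hz.
36 Hz > fs/2 = 30 Hz, folds to fs − 36 Hz = 24 Hz.
192 Hz mod fs = 12 Hz.
12 Hz ≤ fs/2 = 30 Hz, appears at 12 Hz.
Distinct values: {12 Hz, 24 Hz}.

12 Hz, 24 Hz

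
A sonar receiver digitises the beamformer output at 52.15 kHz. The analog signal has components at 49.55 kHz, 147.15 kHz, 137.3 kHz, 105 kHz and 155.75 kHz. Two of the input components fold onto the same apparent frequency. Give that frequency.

0.7 kHz

fs/2 = 26.075 kHz.
49.55 kHz > fs/2 = 26.075 kHz, folds to fs − 49.55 kHz = 2.6 kHz.
147.15 kHz mod fs = 42.85 kHz.
42.85 kHz > fs/2 = 26.075 kHz, folds to fs − 42.85 kHz = 9.3 kHz.
137.3 kHz mod fs = 33 kHz.
33 kHz > fs/2 = 26.075 kHz, folds to fs − 33 kHz = 19.15 kHz.
105 kHz mod fs = 0.7 kHz.
0.7 kHz ≤ fs/2 = 26.075 kHz, appears at 0.7 kHz.
155.75 kHz mod fs = 51.45 kHz.
51.45 kHz > fs/2 = 26.075 kHz, folds to fs − 51.45 kHz = 0.7 kHz.
105 kHz and 155.75 kHz both map to 0.7 kHz.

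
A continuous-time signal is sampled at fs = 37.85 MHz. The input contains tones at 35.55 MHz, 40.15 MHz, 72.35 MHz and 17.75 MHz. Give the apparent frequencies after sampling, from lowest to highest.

fs/2 = 18.925 MHz.
35.55 MHz > fs/2 = 18.925 MHz, folds to fs − 35.55 MHz = 2.3 MHz.
40.15 MHz mod fs = 2.3 MHz.
2.3 MHz ≤ fs/2 = 18.925 MHz, appears at 2.3 MHz.
72.35 MHz mod fs = 34.5 MHz.
34.5 MHz > fs/2 = 18.925 MHz, folds to fs − 34.5 MHz = 3.35 MHz.
17.75 MHz ≤ fs/2 = 18.925 MHz, passes unchanged.
Distinct values: {2.3 MHz, 3.35 MHz, 17.75 MHz}.

2.3 MHz, 3.35 MHz, 17.75 MHz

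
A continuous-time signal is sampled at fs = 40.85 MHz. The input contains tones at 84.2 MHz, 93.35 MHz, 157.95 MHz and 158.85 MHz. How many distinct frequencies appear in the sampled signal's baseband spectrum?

fs/2 = 20.425 MHz.
84.2 MHz mod fs = 2.5 MHz.
2.5 MHz ≤ fs/2 = 20.425 MHz, appears at 2.5 MHz.
93.35 MHz mod fs = 11.65 MHz.
11.65 MHz ≤ fs/2 = 20.425 MHz, appears at 11.65 MHz.
157.95 MHz mod fs = 35.4 MHz.
35.4 MHz > fs/2 = 20.425 MHz, folds to fs − 35.4 MHz = 5.45 MHz.
158.85 MHz mod fs = 36.3 MHz.
36.3 MHz > fs/2 = 20.425 MHz, folds to fs − 36.3 MHz = 4.55 MHz.
Distinct values: {2.5 MHz, 4.55 MHz, 5.45 MHz, 11.65 MHz} → 4.

4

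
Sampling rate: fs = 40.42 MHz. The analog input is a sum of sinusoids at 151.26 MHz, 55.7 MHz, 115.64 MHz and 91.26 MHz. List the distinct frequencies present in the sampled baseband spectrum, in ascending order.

5.62 MHz, 10.42 MHz, 15.28 MHz

fs/2 = 20.21 MHz.
151.26 MHz mod fs = 30 MHz.
30 MHz > fs/2 = 20.21 MHz, folds to fs − 30 MHz = 10.42 MHz.
55.7 MHz mod fs = 15.28 MHz.
15.28 MHz ≤ fs/2 = 20.21 MHz, appears at 15.28 MHz.
115.64 MHz mod fs = 34.8 MHz.
34.8 MHz > fs/2 = 20.21 MHz, folds to fs − 34.8 MHz = 5.62 MHz.
91.26 MHz mod fs = 10.42 MHz.
10.42 MHz ≤ fs/2 = 20.21 MHz, appears at 10.42 MHz.
Distinct values: {5.62 MHz, 10.42 MHz, 15.28 MHz}.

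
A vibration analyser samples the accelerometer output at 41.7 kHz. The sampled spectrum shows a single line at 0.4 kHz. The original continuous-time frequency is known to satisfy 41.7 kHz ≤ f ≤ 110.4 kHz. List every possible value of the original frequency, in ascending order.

Frequencies that alias to 0.4 kHz are k·fs ± 0.4 kHz for integer k ≥ 0.
k=0: 0.4 kHz.
k=1: 41.3 kHz, 42.1 kHz.
k=2: 83 kHz, 83.8 kHz.
k=3: 124.7 kHz, 125.5 kHz.
Within [41.7 kHz, 110.4 kHz]: 42.1 kHz, 83 kHz, 83.8 kHz.

42.1 kHz, 83 kHz, 83.8 kHz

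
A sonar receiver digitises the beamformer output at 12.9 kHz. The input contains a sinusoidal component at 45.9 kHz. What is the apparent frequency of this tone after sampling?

45.9 kHz mod fs = 7.2 kHz.
7.2 kHz > fs/2 = 6.45 kHz, folds to fs − 7.2 kHz = 5.7 kHz.

5.7 kHz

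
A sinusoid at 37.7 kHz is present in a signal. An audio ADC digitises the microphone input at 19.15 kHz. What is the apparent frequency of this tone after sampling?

0.6 kHz

37.7 kHz mod fs = 18.55 kHz.
18.55 kHz > fs/2 = 9.575 kHz, folds to fs − 18.55 kHz = 0.6 kHz.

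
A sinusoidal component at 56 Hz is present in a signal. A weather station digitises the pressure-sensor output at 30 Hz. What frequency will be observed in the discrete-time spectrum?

56 Hz mod fs = 26 Hz.
26 Hz > fs/2 = 15 Hz, folds to fs − 26 Hz = 4 Hz.

4 Hz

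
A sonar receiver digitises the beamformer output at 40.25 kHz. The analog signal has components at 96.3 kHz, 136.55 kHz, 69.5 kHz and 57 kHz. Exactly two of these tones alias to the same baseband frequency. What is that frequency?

15.8 kHz

fs/2 = 20.125 kHz.
96.3 kHz mod fs = 15.8 kHz.
15.8 kHz ≤ fs/2 = 20.125 kHz, appears at 15.8 kHz.
136.55 kHz mod fs = 15.8 kHz.
15.8 kHz ≤ fs/2 = 20.125 kHz, appears at 15.8 kHz.
69.5 kHz mod fs = 29.25 kHz.
29.25 kHz > fs/2 = 20.125 kHz, folds to fs − 29.25 kHz = 11 kHz.
57 kHz mod fs = 16.75 kHz.
16.75 kHz ≤ fs/2 = 20.125 kHz, appears at 16.75 kHz.
96.3 kHz and 136.55 kHz both map to 15.8 kHz.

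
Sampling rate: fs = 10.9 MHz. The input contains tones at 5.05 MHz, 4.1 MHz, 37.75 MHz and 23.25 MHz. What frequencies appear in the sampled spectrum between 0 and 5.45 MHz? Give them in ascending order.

1.45 MHz, 4.1 MHz, 5.05 MHz

fs/2 = 5.45 MHz.
5.05 MHz ≤ fs/2 = 5.45 MHz, passes unchanged.
4.1 MHz ≤ fs/2 = 5.45 MHz, passes unchanged.
37.75 MHz mod fs = 5.05 MHz.
5.05 MHz ≤ fs/2 = 5.45 MHz, appears at 5.05 MHz.
23.25 MHz mod fs = 1.45 MHz.
1.45 MHz ≤ fs/2 = 5.45 MHz, appears at 1.45 MHz.
Distinct values: {1.45 MHz, 4.1 MHz, 5.05 MHz}.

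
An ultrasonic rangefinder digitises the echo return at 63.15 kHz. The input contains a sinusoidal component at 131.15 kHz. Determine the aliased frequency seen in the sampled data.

4.85 kHz

131.15 kHz mod fs = 4.85 kHz.
4.85 kHz ≤ fs/2 = 31.575 kHz, appears at 4.85 kHz.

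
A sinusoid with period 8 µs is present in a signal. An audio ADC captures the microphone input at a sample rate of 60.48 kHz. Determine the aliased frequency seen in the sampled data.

T = 8 µs → f = 1/T = 125 kHz.
125 kHz mod fs = 4.04 kHz.
4.04 kHz ≤ fs/2 = 30.24 kHz, appears at 4.04 kHz.

4.04 kHz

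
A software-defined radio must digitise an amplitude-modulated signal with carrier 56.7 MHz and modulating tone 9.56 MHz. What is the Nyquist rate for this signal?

AM sidebands sit at fc ± fm = 47.14 MHz and 66.26 MHz.
Highest-frequency component: 66.26 MHz.
Nyquist rate = 2 × 66.26 MHz = 132.52 MHz.

132.52 MHz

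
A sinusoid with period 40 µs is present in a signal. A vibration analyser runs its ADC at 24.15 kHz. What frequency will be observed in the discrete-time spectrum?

T = 40 µs → f = 1/T = 25 kHz.
25 kHz mod fs = 0.85 kHz.
0.85 kHz ≤ fs/2 = 12.075 kHz, appears at 0.85 kHz.

0.85 kHz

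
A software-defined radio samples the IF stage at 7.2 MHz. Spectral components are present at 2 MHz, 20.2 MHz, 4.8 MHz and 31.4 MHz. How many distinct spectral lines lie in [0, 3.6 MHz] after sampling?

4

fs/2 = 3.6 MHz.
2 MHz ≤ fs/2 = 3.6 MHz, passes unchanged.
20.2 MHz mod fs = 5.8 MHz.
5.8 MHz > fs/2 = 3.6 MHz, folds to fs − 5.8 MHz = 1.4 MHz.
4.8 MHz > fs/2 = 3.6 MHz, folds to fs − 4.8 MHz = 2.4 MHz.
31.4 MHz mod fs = 2.6 MHz.
2.6 MHz ≤ fs/2 = 3.6 MHz, appears at 2.6 MHz.
Distinct values: {1.4 MHz, 2 MHz, 2.4 MHz, 2.6 MHz} → 4.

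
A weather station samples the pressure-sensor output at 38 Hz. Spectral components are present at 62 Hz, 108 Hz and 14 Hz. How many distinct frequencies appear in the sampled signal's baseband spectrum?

2

fs/2 = 19 Hz.
62 Hz mod fs = 24 Hz.
24 Hz > fs/2 = 19 Hz, folds to fs − 24 Hz = 14 Hz.
108 Hz mod fs = 32 Hz.
32 Hz > fs/2 = 19 Hz, folds to fs − 32 Hz = 6 Hz.
14 Hz ≤ fs/2 = 19 Hz, passes unchanged.
Distinct values: {6 Hz, 14 Hz} → 2.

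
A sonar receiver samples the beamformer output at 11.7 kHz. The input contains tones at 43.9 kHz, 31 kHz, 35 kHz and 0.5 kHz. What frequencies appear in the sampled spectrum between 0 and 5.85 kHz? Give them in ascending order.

fs/2 = 5.85 kHz.
43.9 kHz mod fs = 8.8 kHz.
8.8 kHz > fs/2 = 5.85 kHz, folds to fs − 8.8 kHz = 2.9 kHz.
31 kHz mod fs = 7.6 kHz.
7.6 kHz > fs/2 = 5.85 kHz, folds to fs − 7.6 kHz = 4.1 kHz.
35 kHz mod fs = 11.6 kHz.
11.6 kHz > fs/2 = 5.85 kHz, folds to fs − 11.6 kHz = 0.1 kHz.
0.5 kHz ≤ fs/2 = 5.85 kHz, passes unchanged.
Distinct values: {0.1 kHz, 0.5 kHz, 2.9 kHz, 4.1 kHz}.

0.1 kHz, 0.5 kHz, 2.9 kHz, 4.1 kHz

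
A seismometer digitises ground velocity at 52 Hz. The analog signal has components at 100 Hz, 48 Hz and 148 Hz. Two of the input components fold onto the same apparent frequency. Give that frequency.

fs/2 = 26 Hz.
100 Hz mod fs = 48 Hz.
48 Hz > fs/2 = 26 Hz, folds to fs − 48 Hz = 4 Hz.
48 Hz > fs/2 = 26 Hz, folds to fs − 48 Hz = 4 Hz.
148 Hz mod fs = 44 Hz.
44 Hz > fs/2 = 26 Hz, folds to fs − 44 Hz = 8 Hz.
48 Hz and 100 Hz both map to 4 Hz.

4 Hz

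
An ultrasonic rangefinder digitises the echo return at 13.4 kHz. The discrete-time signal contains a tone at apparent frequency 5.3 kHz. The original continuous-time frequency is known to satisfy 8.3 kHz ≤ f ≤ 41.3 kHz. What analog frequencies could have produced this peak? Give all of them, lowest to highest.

18.7 kHz, 21.5 kHz, 32.1 kHz, 34.9 kHz

Frequencies that alias to 5.3 kHz are k·fs ± 5.3 kHz for integer k ≥ 0.
k=0: 5.3 kHz.
k=1: 8.1 kHz, 18.7 kHz.
k=2: 21.5 kHz, 32.1 kHz.
k=3: 34.9 kHz, 45.5 kHz.
k=4: 48.3 kHz, 58.9 kHz.
Within [8.3 kHz, 41.3 kHz]: 18.7 kHz, 21.5 kHz, 32.1 kHz, 34.9 kHz.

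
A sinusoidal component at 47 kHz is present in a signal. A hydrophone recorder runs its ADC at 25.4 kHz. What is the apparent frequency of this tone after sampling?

47 kHz mod fs = 21.6 kHz.
21.6 kHz > fs/2 = 12.7 kHz, folds to fs − 21.6 kHz = 3.8 kHz.

3.8 kHz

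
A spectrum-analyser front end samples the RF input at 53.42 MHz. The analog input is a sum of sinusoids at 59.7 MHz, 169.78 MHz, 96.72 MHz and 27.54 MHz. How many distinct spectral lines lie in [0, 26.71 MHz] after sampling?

fs/2 = 26.71 MHz.
59.7 MHz mod fs = 6.28 MHz.
6.28 MHz ≤ fs/2 = 26.71 MHz, appears at 6.28 MHz.
169.78 MHz mod fs = 9.52 MHz.
9.52 MHz ≤ fs/2 = 26.71 MHz, appears at 9.52 MHz.
96.72 MHz mod fs = 43.3 MHz.
43.3 MHz > fs/2 = 26.71 MHz, folds to fs − 43.3 MHz = 10.12 MHz.
27.54 MHz > fs/2 = 26.71 MHz, folds to fs − 27.54 MHz = 25.88 MHz.
Distinct values: {6.28 MHz, 9.52 MHz, 10.12 MHz, 25.88 MHz} → 4.

4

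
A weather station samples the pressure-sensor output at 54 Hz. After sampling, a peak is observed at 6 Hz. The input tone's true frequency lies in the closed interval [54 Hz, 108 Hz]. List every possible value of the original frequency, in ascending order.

Frequencies that alias to 6 Hz are k·fs ± 6 Hz for integer k ≥ 0.
k=0: 6 Hz.
k=1: 48 Hz, 60 Hz.
k=2: 102 Hz, 114 Hz.
k=3: 156 Hz, 168 Hz.
Within [54 Hz, 108 Hz]: 60 Hz, 102 Hz.

60 Hz, 102 Hz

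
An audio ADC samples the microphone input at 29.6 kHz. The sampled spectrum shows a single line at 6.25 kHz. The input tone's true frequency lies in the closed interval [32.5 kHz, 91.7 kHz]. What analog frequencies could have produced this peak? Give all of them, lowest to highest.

Frequencies that alias to 6.25 kHz are k·fs ± 6.25 kHz for integer k ≥ 0.
k=0: 6.25 kHz.
k=1: 23.35 kHz, 35.85 kHz.
k=2: 52.95 kHz, 65.45 kHz.
k=3: 82.55 kHz, 95.05 kHz.
k=4: 112.15 kHz, 124.65 kHz.
Within [32.5 kHz, 91.7 kHz]: 35.85 kHz, 52.95 kHz, 65.45 kHz, 82.55 kHz.

35.85 kHz, 52.95 kHz, 65.45 kHz, 82.55 kHz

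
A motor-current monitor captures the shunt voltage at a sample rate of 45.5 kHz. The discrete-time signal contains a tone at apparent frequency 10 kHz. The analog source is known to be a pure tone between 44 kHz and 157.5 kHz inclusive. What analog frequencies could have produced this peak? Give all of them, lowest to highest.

Frequencies that alias to 10 kHz are k·fs ± 10 kHz for integer k ≥ 0.
k=0: 10 kHz.
k=1: 35.5 kHz, 55.5 kHz.
k=2: 81 kHz, 101 kHz.
k=3: 126.5 kHz, 146.5 kHz.
k=4: 172 kHz, 192 kHz.
Within [44 kHz, 157.5 kHz]: 55.5 kHz, 81 kHz, 101 kHz, 126.5 kHz, 146.5 kHz.

55.5 kHz, 81 kHz, 101 kHz, 126.5 kHz, 146.5 kHz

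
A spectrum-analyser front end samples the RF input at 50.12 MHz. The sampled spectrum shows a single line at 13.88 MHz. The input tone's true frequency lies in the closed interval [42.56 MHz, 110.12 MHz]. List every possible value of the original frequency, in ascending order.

Frequencies that alias to 13.88 MHz are k·fs ± 13.88 MHz for integer k ≥ 0.
k=0: 13.88 MHz.
k=1: 36.24 MHz, 64 MHz.
k=2: 86.36 MHz, 114.12 MHz.
k=3: 136.48 MHz, 164.24 MHz.
Within [42.56 MHz, 110.12 MHz]: 64 MHz, 86.36 MHz.

64 MHz, 86.36 MHz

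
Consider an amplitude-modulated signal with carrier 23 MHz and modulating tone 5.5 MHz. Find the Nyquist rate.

57 MHz

AM sidebands sit at fc ± fm = 17.5 MHz and 28.5 MHz.
Highest-frequency component: 28.5 MHz.
Nyquist rate = 2 × 28.5 MHz = 57 MHz.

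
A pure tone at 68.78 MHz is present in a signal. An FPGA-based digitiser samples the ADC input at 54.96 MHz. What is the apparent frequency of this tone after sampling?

68.78 MHz mod fs = 13.82 MHz.
13.82 MHz ≤ fs/2 = 27.48 MHz, appears at 13.82 MHz.

13.82 MHz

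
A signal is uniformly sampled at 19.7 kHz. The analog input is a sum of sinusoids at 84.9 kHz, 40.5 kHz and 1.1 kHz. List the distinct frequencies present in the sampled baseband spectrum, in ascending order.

fs/2 = 9.85 kHz.
84.9 kHz mod fs = 6.1 kHz.
6.1 kHz ≤ fs/2 = 9.85 kHz, appears at 6.1 kHz.
40.5 kHz mod fs = 1.1 kHz.
1.1 kHz ≤ fs/2 = 9.85 kHz, appears at 1.1 kHz.
1.1 kHz ≤ fs/2 = 9.85 kHz, passes unchanged.
Distinct values: {1.1 kHz, 6.1 kHz}.

1.1 kHz, 6.1 kHz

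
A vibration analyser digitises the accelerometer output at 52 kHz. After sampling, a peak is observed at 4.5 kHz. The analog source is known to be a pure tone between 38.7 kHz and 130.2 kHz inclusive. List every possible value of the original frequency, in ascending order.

Frequencies that alias to 4.5 kHz are k·fs ± 4.5 kHz for integer k ≥ 0.
k=0: 4.5 kHz.
k=1: 47.5 kHz, 56.5 kHz.
k=2: 99.5 kHz, 108.5 kHz.
k=3: 151.5 kHz, 160.5 kHz.
Within [38.7 kHz, 130.2 kHz]: 47.5 kHz, 56.5 kHz, 99.5 kHz, 108.5 kHz.

47.5 kHz, 56.5 kHz, 99.5 kHz, 108.5 kHz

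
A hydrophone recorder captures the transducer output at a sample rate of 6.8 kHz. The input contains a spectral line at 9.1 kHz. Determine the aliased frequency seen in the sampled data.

9.1 kHz mod fs = 2.3 kHz.
2.3 kHz ≤ fs/2 = 3.4 kHz, appears at 2.3 kHz.

2.3 kHz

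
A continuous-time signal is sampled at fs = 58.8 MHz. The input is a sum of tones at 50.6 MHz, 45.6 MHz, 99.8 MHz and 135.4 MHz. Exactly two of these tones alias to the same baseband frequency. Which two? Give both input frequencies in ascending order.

99.8 MHz, 135.4 MHz

fs/2 = 29.4 MHz.
50.6 MHz > fs/2 = 29.4 MHz, folds to fs − 50.6 MHz = 8.2 MHz.
45.6 MHz > fs/2 = 29.4 MHz, folds to fs − 45.6 MHz = 13.2 MHz.
99.8 MHz mod fs = 41 MHz.
41 MHz > fs/2 = 29.4 MHz, folds to fs − 41 MHz = 17.8 MHz.
135.4 MHz mod fs = 17.8 MHz.
17.8 MHz ≤ fs/2 = 29.4 MHz, appears at 17.8 MHz.
99.8 MHz and 135.4 MHz both map to 17.8 MHz.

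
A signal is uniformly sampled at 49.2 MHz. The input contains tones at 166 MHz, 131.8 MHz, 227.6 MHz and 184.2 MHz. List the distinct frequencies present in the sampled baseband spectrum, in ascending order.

12.6 MHz, 15.8 MHz, 18.4 MHz

fs/2 = 24.6 MHz.
166 MHz mod fs = 18.4 MHz.
18.4 MHz ≤ fs/2 = 24.6 MHz, appears at 18.4 MHz.
131.8 MHz mod fs = 33.4 MHz.
33.4 MHz > fs/2 = 24.6 MHz, folds to fs − 33.4 MHz = 15.8 MHz.
227.6 MHz mod fs = 30.8 MHz.
30.8 MHz > fs/2 = 24.6 MHz, folds to fs − 30.8 MHz = 18.4 MHz.
184.2 MHz mod fs = 36.6 MHz.
36.6 MHz > fs/2 = 24.6 MHz, folds to fs − 36.6 MHz = 12.6 MHz.
Distinct values: {12.6 MHz, 15.8 MHz, 18.4 MHz}.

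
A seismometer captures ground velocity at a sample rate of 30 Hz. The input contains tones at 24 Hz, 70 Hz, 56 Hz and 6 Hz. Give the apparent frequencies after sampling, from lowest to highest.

4 Hz, 6 Hz, 10 Hz

fs/2 = 15 Hz.
24 Hz > fs/2 = 15 Hz, folds to fs − 24 Hz = 6 Hz.
70 Hz mod fs = 10 Hz.
10 Hz ≤ fs/2 = 15 Hz, appears at 10 Hz.
56 Hz mod fs = 26 Hz.
26 Hz > fs/2 = 15 Hz, folds to fs − 26 Hz = 4 Hz.
6 Hz ≤ fs/2 = 15 Hz, passes unchanged.
Distinct values: {4 Hz, 6 Hz, 10 Hz}.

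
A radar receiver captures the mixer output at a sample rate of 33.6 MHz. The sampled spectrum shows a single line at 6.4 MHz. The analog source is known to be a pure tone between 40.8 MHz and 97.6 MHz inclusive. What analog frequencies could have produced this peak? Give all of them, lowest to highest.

Frequencies that alias to 6.4 MHz are k·fs ± 6.4 MHz for integer k ≥ 0.
k=0: 6.4 MHz.
k=1: 27.2 MHz, 40 MHz.
k=2: 60.8 MHz, 73.6 MHz.
k=3: 94.4 MHz, 107.2 MHz.
k=4: 128 MHz, 140.8 MHz.
Within [40.8 MHz, 97.6 MHz]: 60.8 MHz, 73.6 MHz, 94.4 MHz.

60.8 MHz, 73.6 MHz, 94.4 MHz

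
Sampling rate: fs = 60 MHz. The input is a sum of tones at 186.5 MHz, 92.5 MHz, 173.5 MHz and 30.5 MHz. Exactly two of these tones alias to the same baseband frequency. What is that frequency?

6.5 MHz

fs/2 = 30 MHz.
186.5 MHz mod fs = 6.5 MHz.
6.5 MHz ≤ fs/2 = 30 MHz, appears at 6.5 MHz.
92.5 MHz mod fs = 32.5 MHz.
32.5 MHz > fs/2 = 30 MHz, folds to fs − 32.5 MHz = 27.5 MHz.
173.5 MHz mod fs = 53.5 MHz.
53.5 MHz > fs/2 = 30 MHz, folds to fs − 53.5 MHz = 6.5 MHz.
30.5 MHz > fs/2 = 30 MHz, folds to fs − 30.5 MHz = 29.5 MHz.
173.5 MHz and 186.5 MHz both map to 6.5 MHz.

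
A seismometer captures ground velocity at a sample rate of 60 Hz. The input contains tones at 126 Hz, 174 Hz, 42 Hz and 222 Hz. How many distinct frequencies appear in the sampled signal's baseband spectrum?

2

fs/2 = 30 Hz.
126 Hz mod fs = 6 Hz.
6 Hz ≤ fs/2 = 30 Hz, appears at 6 Hz.
174 Hz mod fs = 54 Hz.
54 Hz > fs/2 = 30 Hz, folds to fs − 54 Hz = 6 Hz.
42 Hz > fs/2 = 30 Hz, folds to fs − 42 Hz = 18 Hz.
222 Hz mod fs = 42 Hz.
42 Hz > fs/2 = 30 Hz, folds to fs − 42 Hz = 18 Hz.
Distinct values: {6 Hz, 18 Hz} → 2.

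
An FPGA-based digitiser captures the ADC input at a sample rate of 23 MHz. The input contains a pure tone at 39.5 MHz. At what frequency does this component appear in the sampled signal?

6.5 MHz

39.5 MHz mod fs = 16.5 MHz.
16.5 MHz > fs/2 = 11.5 MHz, folds to fs − 16.5 MHz = 6.5 MHz.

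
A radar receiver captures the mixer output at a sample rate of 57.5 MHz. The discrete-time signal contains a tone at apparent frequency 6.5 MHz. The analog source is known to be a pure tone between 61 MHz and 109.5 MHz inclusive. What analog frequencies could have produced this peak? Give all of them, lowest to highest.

Frequencies that alias to 6.5 MHz are k·fs ± 6.5 MHz for integer k ≥ 0.
k=0: 6.5 MHz.
k=1: 51 MHz, 64 MHz.
k=2: 108.5 MHz, 121.5 MHz.
k=3: 166 MHz, 179 MHz.
Within [61 MHz, 109.5 MHz]: 64 MHz, 108.5 MHz.

64 MHz, 108.5 MHz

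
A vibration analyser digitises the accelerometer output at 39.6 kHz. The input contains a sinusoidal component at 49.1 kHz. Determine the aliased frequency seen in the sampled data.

49.1 kHz mod fs = 9.5 kHz.
9.5 kHz ≤ fs/2 = 19.8 kHz, appears at 9.5 kHz.

9.5 kHz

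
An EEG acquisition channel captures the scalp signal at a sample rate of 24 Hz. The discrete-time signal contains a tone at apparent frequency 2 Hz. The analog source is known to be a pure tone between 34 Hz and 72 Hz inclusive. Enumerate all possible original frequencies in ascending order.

46 Hz, 50 Hz, 70 Hz

Frequencies that alias to 2 Hz are k·fs ± 2 Hz for integer k ≥ 0.
k=0: 2 Hz.
k=1: 22 Hz, 26 Hz.
k=2: 46 Hz, 50 Hz.
k=3: 70 Hz, 74 Hz.
k=4: 94 Hz, 98 Hz.
Within [34 Hz, 72 Hz]: 46 Hz, 50 Hz, 70 Hz.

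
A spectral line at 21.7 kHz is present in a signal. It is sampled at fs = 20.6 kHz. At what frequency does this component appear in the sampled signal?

1.1 kHz

21.7 kHz mod fs = 1.1 kHz.
1.1 kHz ≤ fs/2 = 10.3 kHz, appears at 1.1 kHz.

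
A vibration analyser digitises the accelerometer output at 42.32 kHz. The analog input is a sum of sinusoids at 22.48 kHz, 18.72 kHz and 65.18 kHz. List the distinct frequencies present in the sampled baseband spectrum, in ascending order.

fs/2 = 21.16 kHz.
22.48 kHz > fs/2 = 21.16 kHz, folds to fs − 22.48 kHz = 19.84 kHz.
18.72 kHz ≤ fs/2 = 21.16 kHz, passes unchanged.
65.18 kHz mod fs = 22.86 kHz.
22.86 kHz > fs/2 = 21.16 kHz, folds to fs − 22.86 kHz = 19.46 kHz.
Distinct values: {18.72 kHz, 19.46 kHz, 19.84 kHz}.

18.72 kHz, 19.46 kHz, 19.84 kHz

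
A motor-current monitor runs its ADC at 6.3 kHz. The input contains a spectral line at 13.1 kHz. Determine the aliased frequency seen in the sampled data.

0.5 kHz

13.1 kHz mod fs = 0.5 kHz.
0.5 kHz ≤ fs/2 = 3.15 kHz, appears at 0.5 kHz.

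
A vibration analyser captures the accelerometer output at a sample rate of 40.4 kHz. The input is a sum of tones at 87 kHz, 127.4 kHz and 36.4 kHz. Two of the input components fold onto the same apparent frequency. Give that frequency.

fs/2 = 20.2 kHz.
87 kHz mod fs = 6.2 kHz.
6.2 kHz ≤ fs/2 = 20.2 kHz, appears at 6.2 kHz.
127.4 kHz mod fs = 6.2 kHz.
6.2 kHz ≤ fs/2 = 20.2 kHz, appears at 6.2 kHz.
36.4 kHz > fs/2 = 20.2 kHz, folds to fs − 36.4 kHz = 4 kHz.
87 kHz and 127.4 kHz both map to 6.2 kHz.

6.2 kHz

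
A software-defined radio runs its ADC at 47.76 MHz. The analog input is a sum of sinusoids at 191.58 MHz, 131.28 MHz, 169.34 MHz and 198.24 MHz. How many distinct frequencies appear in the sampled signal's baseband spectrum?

4

fs/2 = 23.88 MHz.
191.58 MHz mod fs = 0.54 MHz.
0.54 MHz ≤ fs/2 = 23.88 MHz, appears at 0.54 MHz.
131.28 MHz mod fs = 35.76 MHz.
35.76 MHz > fs/2 = 23.88 MHz, folds to fs − 35.76 MHz = 12 MHz.
169.34 MHz mod fs = 26.06 MHz.
26.06 MHz > fs/2 = 23.88 MHz, folds to fs − 26.06 MHz = 21.7 MHz.
198.24 MHz mod fs = 7.2 MHz.
7.2 MHz ≤ fs/2 = 23.88 MHz, appears at 7.2 MHz.
Distinct values: {0.54 MHz, 7.2 MHz, 12 MHz, 21.7 MHz} → 4.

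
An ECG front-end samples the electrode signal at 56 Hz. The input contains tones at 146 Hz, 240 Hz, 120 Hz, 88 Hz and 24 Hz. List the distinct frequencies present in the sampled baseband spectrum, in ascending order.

fs/2 = 28 Hz.
146 Hz mod fs = 34 Hz.
34 Hz > fs/2 = 28 Hz, folds to fs − 34 Hz = 22 Hz.
240 Hz mod fs = 16 Hz.
16 Hz ≤ fs/2 = 28 Hz, appears at 16 Hz.
120 Hz mod fs = 8 Hz.
8 Hz ≤ fs/2 = 28 Hz, appears at 8 Hz.
88 Hz mod fs = 32 Hz.
32 Hz > fs/2 = 28 Hz, folds to fs − 32 Hz = 24 Hz.
24 Hz ≤ fs/2 = 28 Hz, passes unchanged.
Distinct values: {8 Hz, 16 Hz, 22 Hz, 24 Hz}.

8 Hz, 16 Hz, 22 Hz, 24 Hz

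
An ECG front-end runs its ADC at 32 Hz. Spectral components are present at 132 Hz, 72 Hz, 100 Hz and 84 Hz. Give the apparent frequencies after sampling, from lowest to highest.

fs/2 = 16 Hz.
132 Hz mod fs = 4 Hz.
4 Hz ≤ fs/2 = 16 Hz, appears at 4 Hz.
72 Hz mod fs = 8 Hz.
8 Hz ≤ fs/2 = 16 Hz, appears at 8 Hz.
100 Hz mod fs = 4 Hz.
4 Hz ≤ fs/2 = 16 Hz, appears at 4 Hz.
84 Hz mod fs = 20 Hz.
20 Hz > fs/2 = 16 Hz, folds to fs − 20 Hz = 12 Hz.
Distinct values: {4 Hz, 8 Hz, 12 Hz}.

4 Hz, 8 Hz, 12 Hz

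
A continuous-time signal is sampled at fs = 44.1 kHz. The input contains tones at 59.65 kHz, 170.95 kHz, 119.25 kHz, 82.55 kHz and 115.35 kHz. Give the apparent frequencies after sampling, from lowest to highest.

fs/2 = 22.05 kHz.
59.65 kHz mod fs = 15.55 kHz.
15.55 kHz ≤ fs/2 = 22.05 kHz, appears at 15.55 kHz.
170.95 kHz mod fs = 38.65 kHz.
38.65 kHz > fs/2 = 22.05 kHz, folds to fs − 38.65 kHz = 5.45 kHz.
119.25 kHz mod fs = 31.05 kHz.
31.05 kHz > fs/2 = 22.05 kHz, folds to fs − 31.05 kHz = 13.05 kHz.
82.55 kHz mod fs = 38.45 kHz.
38.45 kHz > fs/2 = 22.05 kHz, folds to fs − 38.45 kHz = 5.65 kHz.
115.35 kHz mod fs = 27.15 kHz.
27.15 kHz > fs/2 = 22.05 kHz, folds to fs − 27.15 kHz = 16.95 kHz.
Distinct values: {5.45 kHz, 5.65 kHz, 13.05 kHz, 15.55 kHz, 16.95 kHz}.

5.45 kHz, 5.65 kHz, 13.05 kHz, 15.55 kHz, 16.95 kHz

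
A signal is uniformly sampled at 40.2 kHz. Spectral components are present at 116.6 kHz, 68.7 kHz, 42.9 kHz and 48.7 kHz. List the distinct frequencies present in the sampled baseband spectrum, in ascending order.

2.7 kHz, 4 kHz, 8.5 kHz, 11.7 kHz

fs/2 = 20.1 kHz.
116.6 kHz mod fs = 36.2 kHz.
36.2 kHz > fs/2 = 20.1 kHz, folds to fs − 36.2 kHz = 4 kHz.
68.7 kHz mod fs = 28.5 kHz.
28.5 kHz > fs/2 = 20.1 kHz, folds to fs − 28.5 kHz = 11.7 kHz.
42.9 kHz mod fs = 2.7 kHz.
2.7 kHz ≤ fs/2 = 20.1 kHz, appears at 2.7 kHz.
48.7 kHz mod fs = 8.5 kHz.
8.5 kHz ≤ fs/2 = 20.1 kHz, appears at 8.5 kHz.
Distinct values: {2.7 kHz, 4 kHz, 8.5 kHz, 11.7 kHz}.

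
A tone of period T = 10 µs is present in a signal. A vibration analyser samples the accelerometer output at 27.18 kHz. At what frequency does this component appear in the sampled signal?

8.72 kHz

T = 10 µs → f = 1/T = 100 kHz.
100 kHz mod fs = 18.46 kHz.
18.46 kHz > fs/2 = 13.59 kHz, folds to fs − 18.46 kHz = 8.72 kHz.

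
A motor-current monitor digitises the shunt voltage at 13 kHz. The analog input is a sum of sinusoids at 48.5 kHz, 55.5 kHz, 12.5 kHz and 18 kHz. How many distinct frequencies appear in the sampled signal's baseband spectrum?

fs/2 = 6.5 kHz.
48.5 kHz mod fs = 9.5 kHz.
9.5 kHz > fs/2 = 6.5 kHz, folds to fs − 9.5 kHz = 3.5 kHz.
55.5 kHz mod fs = 3.5 kHz.
3.5 kHz ≤ fs/2 = 6.5 kHz, appears at 3.5 kHz.
12.5 kHz > fs/2 = 6.5 kHz, folds to fs − 12.5 kHz = 0.5 kHz.
18 kHz mod fs = 5 kHz.
5 kHz ≤ fs/2 = 6.5 kHz, appears at 5 kHz.
Distinct values: {0.5 kHz, 3.5 kHz, 5 kHz} → 3.

3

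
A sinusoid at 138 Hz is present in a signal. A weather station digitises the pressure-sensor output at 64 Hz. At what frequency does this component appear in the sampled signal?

138 Hz mod fs = 10 Hz.
10 Hz ≤ fs/2 = 32 Hz, appears at 10 Hz.

10 Hz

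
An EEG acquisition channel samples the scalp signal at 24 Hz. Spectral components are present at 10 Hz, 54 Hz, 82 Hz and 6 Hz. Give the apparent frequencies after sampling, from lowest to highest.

6 Hz, 10 Hz

fs/2 = 12 Hz.
10 Hz ≤ fs/2 = 12 Hz, passes unchanged.
54 Hz mod fs = 6 Hz.
6 Hz ≤ fs/2 = 12 Hz, appears at 6 Hz.
82 Hz mod fs = 10 Hz.
10 Hz ≤ fs/2 = 12 Hz, appears at 10 Hz.
6 Hz ≤ fs/2 = 12 Hz, passes unchanged.
Distinct values: {6 Hz, 10 Hz}.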